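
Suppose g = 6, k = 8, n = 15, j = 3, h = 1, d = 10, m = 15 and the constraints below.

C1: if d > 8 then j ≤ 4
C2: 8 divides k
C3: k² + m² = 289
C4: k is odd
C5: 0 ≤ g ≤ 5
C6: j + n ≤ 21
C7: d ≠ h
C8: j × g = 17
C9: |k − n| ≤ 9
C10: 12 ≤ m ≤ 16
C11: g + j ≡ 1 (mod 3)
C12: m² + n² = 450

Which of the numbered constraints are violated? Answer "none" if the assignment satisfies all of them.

C1: d = 10 > 8, so we need j ≤ 4; j = 3 ≤ 4  holds
C2: 8 / 8 = 1, so 8 divides 8  holds
C3: k² + m² = 8² + 15² = 64 + 225 = 289  holds
C4: k = 8 is even  fails
C5: g = 6 is outside [0, 5]  fails
C6: j + n = 3 + 15 = 18; 18 ≤ 21  holds
C7: d = 10, h = 1; distinct  holds
C8: j × g = 3 × 6 = 18, not 17  fails
C9: |8 − 15| = 7; 7 ≤ 9  holds
C10: m = 15 lies in [12, 16]  holds
C11: g + j = 9; 9 mod 3 = 0, not 1  fails
C12: m² + n² = 15² + 15² = 225 + 225 = 450  holds

Constraints 4, 5, 8, 11 do not hold.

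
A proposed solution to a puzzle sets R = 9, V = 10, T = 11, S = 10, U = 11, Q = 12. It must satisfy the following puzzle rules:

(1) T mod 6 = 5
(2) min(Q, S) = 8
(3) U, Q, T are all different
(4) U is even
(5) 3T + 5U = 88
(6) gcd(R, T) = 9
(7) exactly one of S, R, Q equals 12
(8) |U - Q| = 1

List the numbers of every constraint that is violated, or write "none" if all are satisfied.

Constraints 2, 3, 4, and 6 do not hold.

(1) 11 mod 6 = 5  yes
(2) min(12, 10) = 10, not 8  no
(3) U = T = 11, not all different  no
(4) U = 11 is odd  no
(5) 3T + 5U = 3(11) + 5(11) = 88  yes
(6) gcd(9, 11) = 1, not 9  no
(7) S=10, R=9, Q=12; 1 of them equals 12  yes
(8) |11 - 12| = 1  yes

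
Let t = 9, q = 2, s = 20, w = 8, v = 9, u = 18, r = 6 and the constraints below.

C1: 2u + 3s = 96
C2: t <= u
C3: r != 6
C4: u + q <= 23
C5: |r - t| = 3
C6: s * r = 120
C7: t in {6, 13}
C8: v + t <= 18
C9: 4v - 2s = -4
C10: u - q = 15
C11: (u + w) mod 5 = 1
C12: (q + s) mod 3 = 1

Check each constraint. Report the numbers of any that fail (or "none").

C1: 2u + 3s = 2(18) + 3(20) = 96 — holds.
C2: t = 9, u = 18; 9 ≤ 18 — holds.
C3: r = 6, but 6 is required to differ — does not hold.
C4: u + q = 18 + 2 = 20; 20 ≤ 23 — holds.
C5: |6 - 9| = 3 — holds.
C6: s * r = 20 * 6 = 120 — holds.
C7: t = 9 is not in {6, 13} — does not hold.
C8: v + t = 9 + 9 = 18; 18 ≤ 18 — holds.
C9: 4v - 2s = 4(9) - 2(20) = -4 — holds.
C10: u - q = 18 - 2 = 16, not 15 — does not hold.
C11: u + w = 26; 26 mod 5 = 1 — holds.
C12: q + s = 22; 22 mod 3 = 1 — holds.

Violated: 3, 7, 10.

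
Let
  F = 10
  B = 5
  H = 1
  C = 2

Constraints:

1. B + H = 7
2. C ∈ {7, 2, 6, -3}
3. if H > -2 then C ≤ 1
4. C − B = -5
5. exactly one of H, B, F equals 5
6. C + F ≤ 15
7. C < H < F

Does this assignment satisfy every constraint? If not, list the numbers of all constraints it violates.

Constraints 1, 3, 4, and 7 do not hold.

1. B + H = 5 + 1 = 6, not 7 — violated.
2. C = 2 is in {7, 2, 6, -3} — OK.
3. H = 1 > -2, so we need C ≤ 1; but C = 2 > 1 — violated.
4. C − B = 2 − 5 = -3, not -5 — violated.
5. H=1, B=5, F=10; 1 of them equals 5 — OK.
6. C + F = 2 + 10 = 12; 12 ≤ 15 — OK.
7. values 2, 1, 10; C = 2 is not < H = 1 — violated.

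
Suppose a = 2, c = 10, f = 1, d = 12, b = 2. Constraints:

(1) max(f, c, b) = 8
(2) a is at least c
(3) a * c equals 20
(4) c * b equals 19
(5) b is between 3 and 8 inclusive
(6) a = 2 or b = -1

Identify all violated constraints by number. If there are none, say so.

Violated: 1, 2, 4, and 5.

(1) max(1, 10, 2) = 10, not 8  no
(2) a = 2, c = 10; 2 < 10 (want ≥)  no
(3) a * c = 2 * 10 = 20  yes
(4) c * b = 10 * 2 = 20, not 19  no
(5) b = 2 is outside [3, 8]  no
(6) a = 2 = 2 (first disjunct)  yes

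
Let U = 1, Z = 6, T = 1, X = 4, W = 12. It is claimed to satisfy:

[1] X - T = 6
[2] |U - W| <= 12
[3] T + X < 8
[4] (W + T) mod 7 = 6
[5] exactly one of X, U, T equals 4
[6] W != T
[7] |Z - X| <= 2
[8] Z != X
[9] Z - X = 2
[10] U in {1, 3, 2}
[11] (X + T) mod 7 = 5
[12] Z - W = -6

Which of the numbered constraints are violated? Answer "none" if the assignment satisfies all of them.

The assignment fails constraint 1.

[1] X - T = 4 - 1 = 3, not 6  FAIL
[2] |1 - 12| = 11; 11 ≤ 12  OK
[3] T + X = 1 + 4 = 5; 5 < 8  OK
[4] W + T = 13; 13 mod 7 = 6  OK
[5] X=4, U=1, T=1; 1 of them equals 4  OK
[6] W = 12, T = 1; distinct  OK
[7] |6 - 4| = 2; 2 ≤ 2  OK
[8] Z = 6, X = 4; distinct  OK
[9] Z - X = 6 - 4 = 2  OK
[10] U = 1 is in {1, 3, 2}  OK
[11] X + T = 5; 5 mod 7 = 5  OK
[12] Z - W = 6 - 12 = -6  OK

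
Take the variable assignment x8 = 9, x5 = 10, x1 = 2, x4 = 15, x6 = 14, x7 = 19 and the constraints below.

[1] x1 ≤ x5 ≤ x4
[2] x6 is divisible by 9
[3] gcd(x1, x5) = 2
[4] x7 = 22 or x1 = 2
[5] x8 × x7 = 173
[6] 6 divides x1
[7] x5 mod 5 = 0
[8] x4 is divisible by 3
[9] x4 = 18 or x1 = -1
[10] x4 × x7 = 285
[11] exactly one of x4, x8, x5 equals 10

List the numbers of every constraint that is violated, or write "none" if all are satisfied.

The assignment fails constraints 2, 5, 6, and 9.

[1] values 2 ≤ 10 ≤ 15  ✓
[2] 14 = 9×1 + 5, so 9 does not divide 14  ✗
[3] gcd(2, 10) = 2  ✓
[4] x7 = 19 ≠ 22, but x1 = 2 = 2 (second disjunct)  ✓
[5] x8 × x7 = 9 × 19 = 171, not 173  ✗
[6] 2 = 6×0 + 2, so 6 does not divide 2  ✗
[7] 10 mod 5 = 0  ✓
[8] 15 / 3 = 5, so 3 divides 15  ✓
[9] x4 = 15 ≠ 18 and x1 = 2 ≠ -1; both disjuncts false  ✗
[10] x4 × x7 = 15 × 19 = 285  ✓
[11] x4=15, x8=9, x5=10; 1 of them equals 10  ✓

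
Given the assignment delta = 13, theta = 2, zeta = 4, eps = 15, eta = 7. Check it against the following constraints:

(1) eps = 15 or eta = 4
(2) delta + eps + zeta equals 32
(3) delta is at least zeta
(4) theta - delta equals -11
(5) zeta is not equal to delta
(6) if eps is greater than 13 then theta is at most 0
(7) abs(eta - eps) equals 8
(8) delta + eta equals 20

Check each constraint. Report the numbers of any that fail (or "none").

(1) eps = 15 = 15 (first disjunct) — holds.
(2) delta + eps + zeta = 13 + 15 + 4 = 32 — holds.
(3) delta = 13, zeta = 4; 13 ≥ 4 — holds.
(4) theta - delta = 2 - 13 = -11 — holds.
(5) zeta = 4, delta = 13; distinct — holds.
(6) eps = 15 > 13, so we need theta ≤ 0; but theta = 2 > 0 — does not hold.
(7) abs(7 - 15) = 8 — holds.
(8) delta + eta = 13 + 7 = 20 — holds.

Violated: 6.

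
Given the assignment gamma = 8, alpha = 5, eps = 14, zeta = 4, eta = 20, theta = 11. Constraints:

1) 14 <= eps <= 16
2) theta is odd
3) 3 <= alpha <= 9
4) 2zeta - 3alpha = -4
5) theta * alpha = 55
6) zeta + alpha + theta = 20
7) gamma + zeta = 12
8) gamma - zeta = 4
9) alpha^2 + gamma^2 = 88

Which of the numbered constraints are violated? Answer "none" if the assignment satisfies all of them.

1) eps = 14 lies in [14, 16]  holds
2) theta = 11 is odd  holds
3) alpha = 5 lies in [3, 9]  holds
4) 2zeta - 3alpha = 2(4) - 3(5) = -7, not -4  fails
5) theta * alpha = 11 * 5 = 55  holds
6) zeta + alpha + theta = 4 + 5 + 11 = 20  holds
7) gamma + zeta = 8 + 4 = 12  holds
8) gamma - zeta = 8 - 4 = 4  holds
9) alpha^2 + gamma^2 = 5^2 + 8^2 = 25 + 64 = 89, not 88  fails

Constraints 4 and 9 do not hold.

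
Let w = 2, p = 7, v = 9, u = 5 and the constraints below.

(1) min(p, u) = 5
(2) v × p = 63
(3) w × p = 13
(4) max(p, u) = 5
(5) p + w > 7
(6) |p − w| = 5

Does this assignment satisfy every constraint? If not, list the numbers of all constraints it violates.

Constraints 3, 4 are violated.

(1) min(7, 5) = 5 — holds.
(2) v × p = 9 × 7 = 63 — holds.
(3) w × p = 2 × 7 = 14, not 13 — fails.
(4) max(7, 5) = 7, not 5 — fails.
(5) p + w = 7 + 2 = 9; 9 > 7 — holds.
(6) |7 − 2| = 5 — holds.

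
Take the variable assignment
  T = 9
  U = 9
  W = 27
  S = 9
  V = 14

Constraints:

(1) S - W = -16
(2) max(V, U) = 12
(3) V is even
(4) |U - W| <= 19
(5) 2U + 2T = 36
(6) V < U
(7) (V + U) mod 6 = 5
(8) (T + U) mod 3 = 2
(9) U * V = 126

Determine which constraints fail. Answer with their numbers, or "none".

Constraints 1, 2, 6, 8 do not hold.

(1) S - W = 9 - 27 = -18, not -16 — does not hold.
(2) max(14, 9) = 14, not 12 — does not hold.
(3) V = 14 is even — holds.
(4) |9 - 27| = 18; 18 ≤ 19 — holds.
(5) 2U + 2T = 2(9) + 2(9) = 36 — holds.
(6) V = 14, U = 9; 14 ≥ 9 (want <) — does not hold.
(7) V + U = 23; 23 mod 6 = 5 — holds.
(8) T + U = 18; 18 mod 3 = 0, not 2 — does not hold.
(9) U * V = 9 * 14 = 126 — holds.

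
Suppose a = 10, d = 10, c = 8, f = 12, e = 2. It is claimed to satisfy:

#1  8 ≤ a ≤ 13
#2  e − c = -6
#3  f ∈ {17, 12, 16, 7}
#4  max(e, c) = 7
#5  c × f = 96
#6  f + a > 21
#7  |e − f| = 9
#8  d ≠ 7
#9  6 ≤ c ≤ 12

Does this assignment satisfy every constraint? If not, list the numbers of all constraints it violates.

#1 a = 10 lies in [8, 13] — holds.
#2 e − c = 2 − 8 = -6 — holds.
#3 f = 12 is in {17, 12, 16, 7} — holds.
#4 max(2, 8) = 8, not 7 — fails.
#5 c × f = 8 × 12 = 96 — holds.
#6 f + a = 12 + 10 = 22; 22 > 21 — holds.
#7 |2 − 12| = 10, not 9 — fails.
#8 d = 10, and 10 ≠ 7 — holds.
#9 c = 8 lies in [6, 12] — holds.

Constraints 4, 7 do not hold.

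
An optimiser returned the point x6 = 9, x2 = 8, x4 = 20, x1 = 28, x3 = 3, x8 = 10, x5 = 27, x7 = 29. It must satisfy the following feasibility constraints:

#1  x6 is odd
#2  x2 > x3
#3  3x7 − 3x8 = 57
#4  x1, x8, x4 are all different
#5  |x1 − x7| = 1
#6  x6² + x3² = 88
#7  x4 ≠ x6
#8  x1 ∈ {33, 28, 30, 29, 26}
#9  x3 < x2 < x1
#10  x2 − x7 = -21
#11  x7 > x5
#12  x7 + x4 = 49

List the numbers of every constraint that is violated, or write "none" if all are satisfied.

Constraint 6 is violated.

#1 x6 = 9 is odd  yes
#2 x2 = 8, x3 = 3; 8 > 3  yes
#3 3x7 − 3x8 = 3(29) − 3(10) = 57  yes
#4 values 28, 10, 20 are pairwise distinct  yes
#5 |28 − 29| = 1  yes
#6 x6² + x3² = 9² + 3² = 81 + 9 = 90, not 88  no
#7 x4 = 20, x6 = 9; distinct  yes
#8 x1 = 28 is in {33, 28, 30, 29, 26}  yes
#9 values 3 < 8 < 28  yes
#10 x2 − x7 = 8 − 29 = -21  yes
#11 x7 = 29, x5 = 27; 29 > 27  yes
#12 x7 + x4 = 29 + 20 = 49  yes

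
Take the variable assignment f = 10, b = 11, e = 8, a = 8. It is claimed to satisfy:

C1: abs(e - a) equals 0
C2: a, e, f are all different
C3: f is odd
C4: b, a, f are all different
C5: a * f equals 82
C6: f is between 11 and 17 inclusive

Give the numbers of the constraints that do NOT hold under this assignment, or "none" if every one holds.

Constraints 2, 3, 5, and 6 do not hold.

C1: abs(8 - 8) = 0  ✔
C2: a = e = 8, not all different  ✘
C3: f = 10 is even  ✘
C4: values 11, 8, 10 are pairwise distinct  ✔
C5: a * f = 8 * 10 = 80, not 82  ✘
C6: f = 10 is outside [11, 17]  ✘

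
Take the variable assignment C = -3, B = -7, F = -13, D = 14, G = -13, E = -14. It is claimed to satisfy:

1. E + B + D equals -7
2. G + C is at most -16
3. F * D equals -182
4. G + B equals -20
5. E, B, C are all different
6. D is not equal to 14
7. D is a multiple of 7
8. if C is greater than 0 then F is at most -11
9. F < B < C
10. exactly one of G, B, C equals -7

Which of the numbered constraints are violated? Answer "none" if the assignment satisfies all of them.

Violated: 6.

1. E + B + D = -14 + (-7) + 14 = -7 — holds.
2. G + C = -13 + (-3) = -16; -16 ≤ -16 — holds.
3. F * D = -13 * 14 = -182 — holds.
4. G + B = -13 + (-7) = -20 — holds.
5. values -14, -7, -3 are pairwise distinct — holds.
6. D = 14, but 14 is required to differ — does not hold.
7. 14 / 7 = 2, so 7 divides 14 — holds.
8. C = -3, not > 0; antecedent false, conditional vacuously true — holds.
9. values -13 < -7 < -3 — holds.
10. G=-13, B=-7, C=-3; 1 of them equals -7 — holds.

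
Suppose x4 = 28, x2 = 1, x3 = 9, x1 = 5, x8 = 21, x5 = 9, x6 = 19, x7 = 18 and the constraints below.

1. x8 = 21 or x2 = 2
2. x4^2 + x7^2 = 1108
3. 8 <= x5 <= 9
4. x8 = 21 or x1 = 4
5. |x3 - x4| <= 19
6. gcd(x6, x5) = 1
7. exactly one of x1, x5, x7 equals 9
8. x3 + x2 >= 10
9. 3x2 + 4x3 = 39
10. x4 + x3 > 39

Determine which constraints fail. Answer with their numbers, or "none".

Constraint 10 does not hold.

1. x8 = 21 = 21 (first disjunct) — OK.
2. x4^2 + x7^2 = 28^2 + 18^2 = 784 + 324 = 1108 — OK.
3. x5 = 9 lies in [8, 9] — OK.
4. x8 = 21 = 21 (first disjunct) — OK.
5. |9 - 28| = 19; 19 ≤ 19 — OK.
6. gcd(19, 9) = 1 — OK.
7. x1=5, x5=9, x7=18; 1 of them equals 9 — OK.
8. x3 + x2 = 9 + 1 = 10; 10 ≥ 10 — OK.
9. 3x2 + 4x3 = 3(1) + 4(9) = 39 — OK.
10. x4 + x3 = 28 + 9 = 37; 37 ≤ 39, bound 39 not met — violated.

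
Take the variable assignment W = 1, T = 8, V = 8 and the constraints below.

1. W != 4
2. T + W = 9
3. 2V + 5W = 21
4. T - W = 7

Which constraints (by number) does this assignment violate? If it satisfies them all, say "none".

The assignment satisfies every constraint.

1. W = 1, and 1 ≠ 4 — OK.
2. T + W = 8 + 1 = 9 — OK.
3. 2V + 5W = 2(8) + 5(1) = 21 — OK.
4. T - W = 8 - 1 = 7 — OK.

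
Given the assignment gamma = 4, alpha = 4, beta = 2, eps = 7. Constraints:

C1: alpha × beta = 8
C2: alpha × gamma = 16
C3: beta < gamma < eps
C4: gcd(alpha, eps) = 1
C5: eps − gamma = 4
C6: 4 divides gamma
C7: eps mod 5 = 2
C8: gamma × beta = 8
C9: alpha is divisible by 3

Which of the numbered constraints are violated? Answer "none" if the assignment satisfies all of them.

Constraints 5 and 9 are violated.

C1: alpha × beta = 4 × 2 = 8  OK
C2: alpha × gamma = 4 × 4 = 16  OK
C3: values 2 < 4 < 7  OK
C4: gcd(4, 7) = 1  OK
C5: eps − gamma = 7 − 4 = 3, not 4  FAIL
C6: 4 / 4 = 1, so 4 divides 4  OK
C7: 7 mod 5 = 2  OK
C8: gamma × beta = 4 × 2 = 8  OK
C9: 4 = 3×1 + 1, so 3 does not divide 4  FAIL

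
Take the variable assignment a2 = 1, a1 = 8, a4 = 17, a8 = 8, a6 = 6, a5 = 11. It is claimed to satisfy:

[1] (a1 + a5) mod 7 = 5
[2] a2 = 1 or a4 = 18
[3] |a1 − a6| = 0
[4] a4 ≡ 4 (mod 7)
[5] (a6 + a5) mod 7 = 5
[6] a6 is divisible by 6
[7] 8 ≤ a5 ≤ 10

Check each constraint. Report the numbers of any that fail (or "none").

[1] a1 + a5 = 19; 19 mod 7 = 5  ✔
[2] a2 = 1 = 1 (first disjunct)  ✔
[3] |8 − 6| = 2, not 0  ✘
[4] 17 mod 7 = 3, not 4  ✘
[5] a6 + a5 = 17; 17 mod 7 = 3, not 5  ✘
[6] 6 / 6 = 1, so 6 divides 6  ✔
[7] a5 = 11 is outside [8, 10]  ✘

The assignment fails constraints 3, 4, 5, and 7.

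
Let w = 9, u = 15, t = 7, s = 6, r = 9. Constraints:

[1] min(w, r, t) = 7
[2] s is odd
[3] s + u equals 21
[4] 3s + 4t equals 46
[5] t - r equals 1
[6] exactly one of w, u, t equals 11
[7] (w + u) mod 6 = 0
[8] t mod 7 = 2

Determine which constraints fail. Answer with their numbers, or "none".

Violated: 2, 5, 6, and 8.

[1] min(9, 9, 7) = 7  yes
[2] s = 6 is even  no
[3] s + u = 6 + 15 = 21  yes
[4] 3s + 4t = 3(6) + 4(7) = 46  yes
[5] t - r = 7 - 9 = -2, not 1  no
[6] w=9, u=15, t=7; 0 of them equal 11, not exactly one  no
[7] w + u = 24; 24 mod 6 = 0  yes
[8] 7 mod 7 = 0, not 2  no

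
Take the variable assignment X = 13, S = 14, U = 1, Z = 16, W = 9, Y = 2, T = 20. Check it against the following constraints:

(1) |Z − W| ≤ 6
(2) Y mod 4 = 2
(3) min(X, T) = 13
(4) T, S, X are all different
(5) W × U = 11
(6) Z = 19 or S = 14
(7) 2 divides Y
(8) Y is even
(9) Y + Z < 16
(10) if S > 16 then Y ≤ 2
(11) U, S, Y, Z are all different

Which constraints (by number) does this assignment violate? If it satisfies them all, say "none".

Constraints 1, 5, and 9 do not hold.

(1) |16 − 9| = 7; 7 > 6, exceeds bound 6 — violated.
(2) 2 mod 4 = 2 — OK.
(3) min(13, 20) = 13 — OK.
(4) values 20, 14, 13 are pairwise distinct — OK.
(5) W × U = 9 × 1 = 9, not 11 — violated.
(6) Z = 16 ≠ 19, but S = 14 = 14 (second disjunct) — OK.
(7) 2 / 2 = 1, so 2 divides 2 — OK.
(8) Y = 2 is even — OK.
(9) Y + Z = 2 + 16 = 18; 18 ≥ 16, bound 16 not met — violated.
(10) S = 14, not > 16; antecedent false, conditional vacuously true — OK.
(11) values 1, 14, 2, 16 are pairwise distinct — OK.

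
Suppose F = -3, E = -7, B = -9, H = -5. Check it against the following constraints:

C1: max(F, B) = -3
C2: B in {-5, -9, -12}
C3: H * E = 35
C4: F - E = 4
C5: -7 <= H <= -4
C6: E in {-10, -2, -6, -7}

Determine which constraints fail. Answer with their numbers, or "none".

No violations.

C1: max(-3, -9) = -3 — OK.
C2: B = -9 is in {-5, -9, -12} — OK.
C3: H * E = -5 * (-7) = 35 — OK.
C4: F - E = -3 - (-7) = 4 — OK.
C5: H = -5 lies in [-7, -4] — OK.
C6: E = -7 is in {-10, -2, -6, -7} — OK.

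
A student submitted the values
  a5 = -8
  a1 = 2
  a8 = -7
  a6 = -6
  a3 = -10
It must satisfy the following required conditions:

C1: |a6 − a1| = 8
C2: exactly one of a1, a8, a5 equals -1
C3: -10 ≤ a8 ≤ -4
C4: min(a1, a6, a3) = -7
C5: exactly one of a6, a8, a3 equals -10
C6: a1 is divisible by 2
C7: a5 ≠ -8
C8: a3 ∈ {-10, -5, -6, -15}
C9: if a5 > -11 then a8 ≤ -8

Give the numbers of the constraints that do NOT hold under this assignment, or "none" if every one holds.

The assignment fails constraints 2, 4, 7, and 9.

C1: |-6 − 2| = 8  OK
C2: a1=2, a8=-7, a5=-8; 0 of them equal -1, not exactly one  FAIL
C3: a8 = -7 lies in [-10, -4]  OK
C4: min(2, -6, -10) = -10, not -7  FAIL
C5: a6=-6, a8=-7, a3=-10; 1 of them equals -10  OK
C6: 2 / 2 = 1, so 2 divides 2  OK
C7: a5 = -8, but -8 is required to differ  FAIL
C8: a3 = -10 is in {-10, -5, -6, -15}  OK
C9: a5 = -8 > -11, so we need a8 ≤ -8; but a8 = -7 > -8  FAIL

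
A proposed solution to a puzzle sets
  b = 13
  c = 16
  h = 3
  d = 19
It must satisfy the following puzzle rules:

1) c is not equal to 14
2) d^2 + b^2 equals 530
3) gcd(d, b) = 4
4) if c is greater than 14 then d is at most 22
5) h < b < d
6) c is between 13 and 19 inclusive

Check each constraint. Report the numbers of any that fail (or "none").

The assignment fails constraint 3.

1) c = 16, and 16 ≠ 14 — holds.
2) d^2 + b^2 = 19^2 + 13^2 = 361 + 169 = 530 — holds.
3) gcd(19, 13) = 1, not 4 — fails.
4) c = 16 > 14, so we need d ≤ 22; d = 19 ≤ 22 — holds.
5) values 3 < 13 < 19 — holds.
6) c = 16 lies in [13, 19] — holds.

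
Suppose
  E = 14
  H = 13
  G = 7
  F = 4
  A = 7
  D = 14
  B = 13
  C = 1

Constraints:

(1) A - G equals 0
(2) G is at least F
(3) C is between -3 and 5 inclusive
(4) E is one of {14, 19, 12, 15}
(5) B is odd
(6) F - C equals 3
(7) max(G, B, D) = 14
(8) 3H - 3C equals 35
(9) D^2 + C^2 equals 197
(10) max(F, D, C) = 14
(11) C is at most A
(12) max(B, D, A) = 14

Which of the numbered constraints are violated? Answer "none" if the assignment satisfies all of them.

Constraint 8 does not hold.

(1) A - G = 7 - 7 = 0  yes
(2) G = 7, F = 4; 7 ≥ 4  yes
(3) C = 1 lies in [-3, 5]  yes
(4) E = 14 is in {14, 19, 12, 15}  yes
(5) B = 13 is odd  yes
(6) F - C = 4 - 1 = 3  yes
(7) max(7, 13, 14) = 14  yes
(8) 3H - 3C = 3(13) - 3(1) = 36, not 35  no
(9) D^2 + C^2 = 14^2 + 1^2 = 196 + 1 = 197  yes
(10) max(4, 14, 1) = 14  yes
(11) C = 1, A = 7; 1 ≤ 7  yes
(12) max(13, 14, 7) = 14  yes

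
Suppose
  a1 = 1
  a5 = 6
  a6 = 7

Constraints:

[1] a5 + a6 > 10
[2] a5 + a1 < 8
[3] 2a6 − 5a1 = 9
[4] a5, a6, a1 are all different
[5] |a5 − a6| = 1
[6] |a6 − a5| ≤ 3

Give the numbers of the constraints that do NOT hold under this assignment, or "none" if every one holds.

[1] a5 + a6 = 6 + 7 = 13; 13 > 10 — holds.
[2] a5 + a1 = 6 + 1 = 7; 7 < 8 — holds.
[3] 2a6 − 5a1 = 2(7) − 5(1) = 9 — holds.
[4] values 6, 7, 1 are pairwise distinct — holds.
[5] |6 − 7| = 1 — holds.
[6] |7 − 6| = 1; 1 ≤ 3 — holds.

No violations.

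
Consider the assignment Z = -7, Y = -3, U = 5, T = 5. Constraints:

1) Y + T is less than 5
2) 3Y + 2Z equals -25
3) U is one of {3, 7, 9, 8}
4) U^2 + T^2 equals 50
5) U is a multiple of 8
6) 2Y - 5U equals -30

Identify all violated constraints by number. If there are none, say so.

No — constraints 2, 3, 5, 6 are not satisfied.

1) Y + T = -3 + 5 = 2; 2 < 5 — holds.
2) 3Y + 2Z = 3(-3) + 2(-7) = -23, not -25 — does not hold.
3) U = 5 is not in {3, 7, 9, 8} — does not hold.
4) U^2 + T^2 = 5^2 + 5^2 = 25 + 25 = 50 — holds.
5) 5 = 8*0 + 5, so 8 does not divide 5 — does not hold.
6) 2Y - 5U = 2(-3) - 5(5) = -31, not -30 — does not hold.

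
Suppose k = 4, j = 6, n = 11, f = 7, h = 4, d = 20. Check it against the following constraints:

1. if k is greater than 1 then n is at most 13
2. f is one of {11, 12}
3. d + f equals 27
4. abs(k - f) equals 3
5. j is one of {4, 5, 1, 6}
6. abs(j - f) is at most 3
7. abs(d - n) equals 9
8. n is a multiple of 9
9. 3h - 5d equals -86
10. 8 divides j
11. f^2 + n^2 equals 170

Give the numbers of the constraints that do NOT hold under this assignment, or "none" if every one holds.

1. k = 4 > 1, so we need n ≤ 13; n = 11 ≤ 13 — satisfied.
2. f = 7 is not in {11, 12} — violated.
3. d + f = 20 + 7 = 27 — satisfied.
4. abs(4 - 7) = 3 — satisfied.
5. j = 6 is in {4, 5, 1, 6} — satisfied.
6. abs(6 - 7) = 1; 1 ≤ 3 — satisfied.
7. abs(20 - 11) = 9 — satisfied.
8. 11 = 9*1 + 2, so 9 does not divide 11 — violated.
9. 3h - 5d = 3(4) - 5(20) = -88, not -86 — violated.
10. 6 = 8*0 + 6, so 8 does not divide 6 — violated.
11. f^2 + n^2 = 7^2 + 11^2 = 49 + 121 = 170 — satisfied.

Constraints 2, 8, 9, and 10 are violated.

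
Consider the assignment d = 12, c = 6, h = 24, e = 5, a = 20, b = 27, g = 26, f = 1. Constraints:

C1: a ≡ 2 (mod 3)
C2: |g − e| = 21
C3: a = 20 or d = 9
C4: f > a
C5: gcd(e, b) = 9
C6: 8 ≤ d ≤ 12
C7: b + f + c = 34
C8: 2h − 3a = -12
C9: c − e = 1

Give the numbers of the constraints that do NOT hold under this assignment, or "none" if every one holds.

C1: 20 mod 3 = 2 — holds.
C2: |26 − 5| = 21 — holds.
C3: a = 20 = 20 (first disjunct) — holds.
C4: f = 1, a = 20; 1 ≤ 20 (want >) — fails.
C5: gcd(5, 27) = 1, not 9 — fails.
C6: d = 12 lies in [8, 12] — holds.
C7: b + f + c = 27 + 1 + 6 = 34 — holds.
C8: 2h − 3a = 2(24) − 3(20) = -12 — holds.
C9: c − e = 6 − 5 = 1 — holds.

No — constraints 4, 5 are not satisfied.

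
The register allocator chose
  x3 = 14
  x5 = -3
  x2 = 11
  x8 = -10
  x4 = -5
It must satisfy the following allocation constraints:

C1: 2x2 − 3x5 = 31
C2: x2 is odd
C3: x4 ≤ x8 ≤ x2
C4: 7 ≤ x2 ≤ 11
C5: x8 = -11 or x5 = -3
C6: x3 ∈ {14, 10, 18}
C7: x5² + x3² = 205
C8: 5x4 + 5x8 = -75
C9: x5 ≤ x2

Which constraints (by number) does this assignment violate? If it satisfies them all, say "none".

C1: 2x2 − 3x5 = 2(11) − 3(-3) = 31  holds
C2: x2 = 11 is odd  holds
C3: values -5, -10, 11; x4 = -5 is not ≤ x8 = -10  fails
C4: x2 = 11 lies in [7, 11]  holds
C5: x8 = -10 ≠ -11, but x5 = -3 = -3 (second disjunct)  holds
C6: x3 = 14 is in {14, 10, 18}  holds
C7: x5² + x3² = (-3)² + 14² = 9 + 196 = 205  holds
C8: 5x4 + 5x8 = 5(-5) + 5(-10) = -75  holds
C9: x5 = -3, x2 = 11; -3 ≤ 11  holds

No — constraint 3 is not satisfied.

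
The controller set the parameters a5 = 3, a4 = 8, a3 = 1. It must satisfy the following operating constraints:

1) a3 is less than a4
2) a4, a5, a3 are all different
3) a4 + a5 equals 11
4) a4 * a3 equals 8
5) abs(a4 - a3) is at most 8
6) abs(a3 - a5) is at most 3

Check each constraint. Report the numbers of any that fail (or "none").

1) a3 = 1, a4 = 8; 1 < 8  true
2) values 8, 3, 1 are pairwise distinct  true
3) a4 + a5 = 8 + 3 = 11  true
4) a4 * a3 = 8 * 1 = 8  true
5) abs(8 - 1) = 7; 7 ≤ 8  true
6) abs(1 - 3) = 2; 2 ≤ 3  true

All constraints are satisfied.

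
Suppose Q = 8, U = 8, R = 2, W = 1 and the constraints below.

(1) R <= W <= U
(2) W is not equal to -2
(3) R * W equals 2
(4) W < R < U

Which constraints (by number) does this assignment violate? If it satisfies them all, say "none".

No — constraint 1 is not satisfied.

(1) values 2, 1, 8; R = 2 is not <= W = 1 — fails.
(2) W = 1, and 1 ≠ -2 — holds.
(3) R * W = 2 * 1 = 2 — holds.
(4) values 1 < 2 < 8 — holds.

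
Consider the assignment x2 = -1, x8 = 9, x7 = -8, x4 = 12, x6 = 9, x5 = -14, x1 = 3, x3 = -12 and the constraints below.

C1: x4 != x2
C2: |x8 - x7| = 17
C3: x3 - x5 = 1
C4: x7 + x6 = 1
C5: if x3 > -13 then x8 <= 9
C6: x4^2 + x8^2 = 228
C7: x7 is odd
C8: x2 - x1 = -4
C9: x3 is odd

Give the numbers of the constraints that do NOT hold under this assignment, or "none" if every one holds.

C1: x4 = 12, x2 = -1; distinct  ✔
C2: |9 - (-8)| = 17  ✔
C3: x3 - x5 = -12 - (-14) = 2, not 1  ✘
C4: x7 + x6 = -8 + 9 = 1  ✔
C5: x3 = -12 > -13, so we need x8 ≤ 9; x8 = 9 ≤ 9  ✔
C6: x4^2 + x8^2 = 12^2 + 9^2 = 144 + 81 = 225, not 228  ✘
C7: x7 = -8 is even  ✘
C8: x2 - x1 = -1 - 3 = -4  ✔
C9: x3 = -12 is even  ✘

No — constraints 3, 6, 7, and 9 are not satisfied.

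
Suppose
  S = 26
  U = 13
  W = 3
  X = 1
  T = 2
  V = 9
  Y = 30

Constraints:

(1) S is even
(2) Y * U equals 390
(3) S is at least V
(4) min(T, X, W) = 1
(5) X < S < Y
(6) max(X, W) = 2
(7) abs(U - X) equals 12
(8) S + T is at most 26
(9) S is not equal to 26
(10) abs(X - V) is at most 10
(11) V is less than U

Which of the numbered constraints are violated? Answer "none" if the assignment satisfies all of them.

The assignment fails constraints 6, 8, and 9.

(1) S = 26 is even  yes
(2) Y * U = 30 * 13 = 390  yes
(3) S = 26, V = 9; 26 ≥ 9  yes
(4) min(2, 1, 3) = 1  yes
(5) values 1 < 26 < 30  yes
(6) max(1, 3) = 3, not 2  no
(7) abs(13 - 1) = 12  yes
(8) S + T = 26 + 2 = 28; 28 > 26, bound 26 not met  no
(9) S = 26, but 26 is required to differ  no
(10) abs(1 - 9) = 8; 8 ≤ 10  yes
(11) V = 9, U = 13; 9 < 13  yes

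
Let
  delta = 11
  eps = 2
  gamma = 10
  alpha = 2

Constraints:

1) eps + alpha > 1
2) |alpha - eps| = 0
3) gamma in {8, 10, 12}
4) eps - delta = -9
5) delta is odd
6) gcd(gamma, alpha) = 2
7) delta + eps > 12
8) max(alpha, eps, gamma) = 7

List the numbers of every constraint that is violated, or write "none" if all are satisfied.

No — constraint 8 is not satisfied.

1) eps + alpha = 2 + 2 = 4; 4 > 1 — holds.
2) |2 - 2| = 0 — holds.
3) gamma = 10 is in {8, 10, 12} — holds.
4) eps - delta = 2 - 11 = -9 — holds.
5) delta = 11 is odd — holds.
6) gcd(10, 2) = 2 — holds.
7) delta + eps = 11 + 2 = 13; 13 > 12 — holds.
8) max(2, 2, 10) = 10, not 7 — does not hold.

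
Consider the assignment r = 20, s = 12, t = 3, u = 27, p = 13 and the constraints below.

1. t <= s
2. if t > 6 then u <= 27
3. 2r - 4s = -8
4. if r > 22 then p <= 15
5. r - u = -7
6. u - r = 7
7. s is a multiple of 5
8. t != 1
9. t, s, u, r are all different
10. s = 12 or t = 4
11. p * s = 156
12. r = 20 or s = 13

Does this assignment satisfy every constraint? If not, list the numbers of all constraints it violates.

Constraint 7 is violated.

1. t = 3, s = 12; 3 ≤ 12  yes
2. t = 3, not > 6; antecedent false, conditional vacuously true  yes
3. 2r - 4s = 2(20) - 4(12) = -8  yes
4. r = 20, not > 22; antecedent false, conditional vacuously true  yes
5. r - u = 20 - 27 = -7  yes
6. u - r = 27 - 20 = 7  yes
7. 12 = 5*2 + 2, so 5 does not divide 12  no
8. t = 3, and 3 ≠ 1  yes
9. values 3, 12, 27, 20 are pairwise distinct  yes
10. s = 12 = 12 (first disjunct)  yes
11. p * s = 13 * 12 = 156  yes
12. r = 20 = 20 (first disjunct)  yes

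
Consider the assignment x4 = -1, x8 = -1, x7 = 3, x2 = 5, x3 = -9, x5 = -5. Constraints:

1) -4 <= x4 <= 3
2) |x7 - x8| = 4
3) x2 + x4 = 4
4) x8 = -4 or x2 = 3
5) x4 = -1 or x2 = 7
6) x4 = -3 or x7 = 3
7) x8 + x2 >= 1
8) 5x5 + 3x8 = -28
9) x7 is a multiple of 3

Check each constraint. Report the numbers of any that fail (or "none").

1) x4 = -1 lies in [-4, 3]  OK
2) |3 - (-1)| = 4  OK
3) x2 + x4 = 5 + (-1) = 4  OK
4) x8 = -1 ≠ -4 and x2 = 5 ≠ 3; both disjuncts false  FAIL
5) x4 = -1 = -1 (first disjunct)  OK
6) x4 = -1 ≠ -3, but x7 = 3 = 3 (second disjunct)  OK
7) x8 + x2 = -1 + 5 = 4; 4 ≥ 1  OK
8) 5x5 + 3x8 = 5(-5) + 3(-1) = -28  OK
9) 3 / 3 = 1, so 3 divides 3  OK

Constraint 4 does not hold.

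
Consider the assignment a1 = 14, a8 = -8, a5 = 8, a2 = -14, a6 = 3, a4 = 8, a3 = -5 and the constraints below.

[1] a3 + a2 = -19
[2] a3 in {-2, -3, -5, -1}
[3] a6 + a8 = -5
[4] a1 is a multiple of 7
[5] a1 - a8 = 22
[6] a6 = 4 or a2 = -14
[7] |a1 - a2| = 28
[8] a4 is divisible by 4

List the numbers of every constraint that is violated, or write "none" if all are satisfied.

[1] a3 + a2 = -5 + (-14) = -19 — holds.
[2] a3 = -5 is in {-2, -3, -5, -1} — holds.
[3] a6 + a8 = 3 + (-8) = -5 — holds.
[4] 14 / 7 = 2, so 7 divides 14 — holds.
[5] a1 - a8 = 14 - (-8) = 22 — holds.
[6] a6 = 3 ≠ 4, but a2 = -14 = -14 (second disjunct) — holds.
[7] |14 - (-14)| = 28 — holds.
[8] 8 / 4 = 2, so 4 divides 8 — holds.

Yes — all constraints hold.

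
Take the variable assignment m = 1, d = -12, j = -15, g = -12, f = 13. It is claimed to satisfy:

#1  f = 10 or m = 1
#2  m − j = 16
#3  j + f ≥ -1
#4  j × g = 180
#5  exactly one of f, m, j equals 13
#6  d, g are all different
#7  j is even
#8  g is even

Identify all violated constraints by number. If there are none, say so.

No — constraints 3, 6, and 7 are not satisfied.

#1 f = 13 ≠ 10, but m = 1 = 1 (second disjunct) — holds.
#2 m − j = 1 − (-15) = 16 — holds.
#3 j + f = -15 + 13 = -2; -2 < -1, bound -1 not met — fails.
#4 j × g = -15 × (-12) = 180 — holds.
#5 f=13, m=1, j=-15; 1 of them equals 13 — holds.
#6 d = g = -12, not all different — fails.
#7 j = -15 is odd — fails.
#8 g = -12 is even — holds.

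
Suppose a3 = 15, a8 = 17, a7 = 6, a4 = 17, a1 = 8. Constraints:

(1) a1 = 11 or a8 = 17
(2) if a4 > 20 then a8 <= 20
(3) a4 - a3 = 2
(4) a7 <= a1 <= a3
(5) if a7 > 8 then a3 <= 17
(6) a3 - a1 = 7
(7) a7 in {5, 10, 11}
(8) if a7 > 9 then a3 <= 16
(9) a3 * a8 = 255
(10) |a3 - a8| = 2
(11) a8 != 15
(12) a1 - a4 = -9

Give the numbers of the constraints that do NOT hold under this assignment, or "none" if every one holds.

(1) a1 = 8 ≠ 11, but a8 = 17 = 17 (second disjunct) — holds.
(2) a4 = 17, not > 20; antecedent false, conditional vacuously true — holds.
(3) a4 - a3 = 17 - 15 = 2 — holds.
(4) values 6 <= 8 <= 15 — holds.
(5) a7 = 6, not > 8; antecedent false, conditional vacuously true — holds.
(6) a3 - a1 = 15 - 8 = 7 — holds.
(7) a7 = 6 is not in {5, 10, 11} — does not hold.
(8) a7 = 6, not > 9; antecedent false, conditional vacuously true — holds.
(9) a3 * a8 = 15 * 17 = 255 — holds.
(10) |15 - 17| = 2 — holds.
(11) a8 = 17, and 17 ≠ 15 — holds.
(12) a1 - a4 = 8 - 17 = -9 — holds.

No — constraint 7 is not satisfied.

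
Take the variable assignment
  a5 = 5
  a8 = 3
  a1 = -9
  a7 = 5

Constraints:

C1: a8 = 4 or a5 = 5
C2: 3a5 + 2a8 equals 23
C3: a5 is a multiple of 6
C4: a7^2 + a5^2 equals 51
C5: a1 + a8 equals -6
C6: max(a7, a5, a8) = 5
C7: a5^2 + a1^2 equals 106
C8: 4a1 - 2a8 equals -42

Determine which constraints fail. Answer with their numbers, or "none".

Violated: 2, 3, and 4.

C1: a8 = 3 ≠ 4, but a5 = 5 = 5 (second disjunct) — OK.
C2: 3a5 + 2a8 = 3(5) + 2(3) = 21, not 23 — violated.
C3: 5 = 6*0 + 5, so 6 does not divide 5 — violated.
C4: a7^2 + a5^2 = 5^2 + 5^2 = 25 + 25 = 50, not 51 — violated.
C5: a1 + a8 = -9 + 3 = -6 — OK.
C6: max(5, 5, 3) = 5 — OK.
C7: a5^2 + a1^2 = 5^2 + (-9)^2 = 25 + 81 = 106 — OK.
C8: 4a1 - 2a8 = 4(-9) - 2(3) = -42 — OK.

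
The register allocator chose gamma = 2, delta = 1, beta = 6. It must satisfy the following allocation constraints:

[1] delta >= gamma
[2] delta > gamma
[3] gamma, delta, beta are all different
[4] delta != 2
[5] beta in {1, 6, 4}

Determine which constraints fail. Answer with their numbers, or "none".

[1] delta = 1, gamma = 2; 1 < 2 (want ≥) — violated.
[2] delta = 1, gamma = 2; 1 ≤ 2 (want >) — violated.
[3] values 2, 1, 6 are pairwise distinct — OK.
[4] delta = 1, and 1 ≠ 2 — OK.
[5] beta = 6 is in {1, 6, 4} — OK.

The assignment fails constraints 1 and 2.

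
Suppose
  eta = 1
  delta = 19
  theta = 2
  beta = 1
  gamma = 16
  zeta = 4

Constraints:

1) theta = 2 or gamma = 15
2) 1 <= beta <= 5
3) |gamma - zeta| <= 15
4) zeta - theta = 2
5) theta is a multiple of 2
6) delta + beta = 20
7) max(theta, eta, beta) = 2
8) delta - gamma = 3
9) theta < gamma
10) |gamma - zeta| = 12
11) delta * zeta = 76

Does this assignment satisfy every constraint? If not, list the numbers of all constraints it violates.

1) theta = 2 = 2 (first disjunct)  ✓
2) beta = 1 lies in [1, 5]  ✓
3) |16 - 4| = 12; 12 ≤ 15  ✓
4) zeta - theta = 4 - 2 = 2  ✓
5) 2 / 2 = 1, so 2 divides 2  ✓
6) delta + beta = 19 + 1 = 20  ✓
7) max(2, 1, 1) = 2  ✓
8) delta - gamma = 19 - 16 = 3  ✓
9) theta = 2, gamma = 16; 2 < 16  ✓
10) |16 - 4| = 12  ✓
11) delta * zeta = 19 * 4 = 76  ✓

No violations.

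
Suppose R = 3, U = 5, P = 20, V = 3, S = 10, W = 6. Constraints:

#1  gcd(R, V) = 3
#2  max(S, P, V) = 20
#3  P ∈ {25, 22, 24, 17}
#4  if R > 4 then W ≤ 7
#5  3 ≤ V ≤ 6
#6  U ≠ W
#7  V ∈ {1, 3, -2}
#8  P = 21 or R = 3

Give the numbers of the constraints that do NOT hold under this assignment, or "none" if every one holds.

#1 gcd(3, 3) = 3  holds
#2 max(10, 20, 3) = 20  holds
#3 P = 20 is not in {25, 22, 24, 17}  fails
#4 R = 3, not > 4; antecedent false, conditional vacuously true  holds
#5 V = 3 lies in [3, 6]  holds
#6 U = 5, W = 6; distinct  holds
#7 V = 3 is in {1, 3, -2}  holds
#8 P = 20 ≠ 21, but R = 3 = 3 (second disjunct)  holds

Constraint 3 is violated.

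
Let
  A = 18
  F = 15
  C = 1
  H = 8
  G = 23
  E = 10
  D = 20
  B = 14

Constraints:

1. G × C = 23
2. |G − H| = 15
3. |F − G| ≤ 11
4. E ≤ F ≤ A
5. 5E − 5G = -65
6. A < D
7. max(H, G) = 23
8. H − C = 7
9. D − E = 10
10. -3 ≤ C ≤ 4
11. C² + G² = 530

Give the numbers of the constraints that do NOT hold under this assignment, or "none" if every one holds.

1. G × C = 23 × 1 = 23  OK
2. |23 − 8| = 15  OK
3. |15 − 23| = 8; 8 ≤ 11  OK
4. values 10 ≤ 15 ≤ 18  OK
5. 5E − 5G = 5(10) − 5(23) = -65  OK
6. A = 18, D = 20; 18 < 20  OK
7. max(8, 23) = 23  OK
8. H − C = 8 − 1 = 7  OK
9. D − E = 20 − 10 = 10  OK
10. C = 1 lies in [-3, 4]  OK
11. C² + G² = 1² + 23² = 1 + 529 = 530  OK

None — every constraint holds.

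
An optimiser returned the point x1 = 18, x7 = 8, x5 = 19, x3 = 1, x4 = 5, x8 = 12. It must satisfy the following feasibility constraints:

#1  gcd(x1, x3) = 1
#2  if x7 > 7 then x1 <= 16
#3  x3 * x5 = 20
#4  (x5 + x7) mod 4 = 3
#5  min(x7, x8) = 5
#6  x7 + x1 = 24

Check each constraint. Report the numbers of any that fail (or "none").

The assignment fails constraints 2, 3, 5, and 6.

#1 gcd(18, 1) = 1  ✔
#2 x7 = 8 > 7, so we need x1 ≤ 16; but x1 = 18 > 16  ✘
#3 x3 * x5 = 1 * 19 = 19, not 20  ✘
#4 x5 + x7 = 27; 27 mod 4 = 3  ✔
#5 min(8, 12) = 8, not 5  ✘
#6 x7 + x1 = 8 + 18 = 26, not 24  ✘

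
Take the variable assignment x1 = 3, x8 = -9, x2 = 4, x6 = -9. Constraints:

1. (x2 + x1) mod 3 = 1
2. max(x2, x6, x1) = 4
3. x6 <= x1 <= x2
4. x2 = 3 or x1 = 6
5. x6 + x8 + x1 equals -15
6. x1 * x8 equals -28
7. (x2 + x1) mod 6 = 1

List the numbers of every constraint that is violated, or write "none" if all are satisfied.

The assignment fails constraints 4 and 6.

1. x2 + x1 = 7; 7 mod 3 = 1 — holds.
2. max(4, -9, 3) = 4 — holds.
3. values -9 <= 3 <= 4 — holds.
4. x2 = 4 ≠ 3 and x1 = 3 ≠ 6; both disjuncts false — does not hold.
5. x6 + x8 + x1 = -9 + (-9) + 3 = -15 — holds.
6. x1 * x8 = 3 * (-9) = -27, not -28 — does not hold.
7. x2 + x1 = 7; 7 mod 6 = 1 — holds.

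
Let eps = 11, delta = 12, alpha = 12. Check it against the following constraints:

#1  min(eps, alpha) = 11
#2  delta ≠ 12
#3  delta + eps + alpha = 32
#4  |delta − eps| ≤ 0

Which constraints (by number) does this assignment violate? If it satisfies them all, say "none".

Constraints 2, 3, and 4 are violated.

#1 min(11, 12) = 11 — satisfied.
#2 delta = 12, but 12 is required to differ — violated.
#3 delta + eps + alpha = 12 + 11 + 12 = 35, not 32 — violated.
#4 |12 − 11| = 1; 1 > 0, exceeds bound 0 — violated.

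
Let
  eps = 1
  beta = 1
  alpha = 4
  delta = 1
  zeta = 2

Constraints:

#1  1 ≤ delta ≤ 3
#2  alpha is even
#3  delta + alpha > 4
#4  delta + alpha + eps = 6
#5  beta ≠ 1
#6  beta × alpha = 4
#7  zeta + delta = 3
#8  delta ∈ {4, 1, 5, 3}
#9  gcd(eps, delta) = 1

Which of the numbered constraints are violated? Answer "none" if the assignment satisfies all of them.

Constraint 5 does not hold.

#1 delta = 1 lies in [1, 3]  true
#2 alpha = 4 is even  true
#3 delta + alpha = 1 + 4 = 5; 5 > 4  true
#4 delta + alpha + eps = 1 + 4 + 1 = 6  true
#5 beta = 1, but 1 is required to differ  false
#6 beta × alpha = 1 × 4 = 4  true
#7 zeta + delta = 2 + 1 = 3  true
#8 delta = 1 is in {4, 1, 5, 3}  true
#9 gcd(1, 1) = 1  true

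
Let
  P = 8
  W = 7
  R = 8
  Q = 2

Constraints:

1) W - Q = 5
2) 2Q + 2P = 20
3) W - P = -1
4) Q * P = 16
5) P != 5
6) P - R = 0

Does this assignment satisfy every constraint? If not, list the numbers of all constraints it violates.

Yes — all constraints hold.

1) W - Q = 7 - 2 = 5  ✓
2) 2Q + 2P = 2(2) + 2(8) = 20  ✓
3) W - P = 7 - 8 = -1  ✓
4) Q * P = 2 * 8 = 16  ✓
5) P = 8, and 8 ≠ 5  ✓
6) P - R = 8 - 8 = 0  ✓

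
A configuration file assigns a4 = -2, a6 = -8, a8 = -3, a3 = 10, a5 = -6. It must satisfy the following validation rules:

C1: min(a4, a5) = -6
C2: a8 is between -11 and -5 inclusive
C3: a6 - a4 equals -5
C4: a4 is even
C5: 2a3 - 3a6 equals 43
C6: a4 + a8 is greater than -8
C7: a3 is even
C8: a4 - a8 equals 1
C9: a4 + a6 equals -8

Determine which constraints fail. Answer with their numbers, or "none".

Violated: 2, 3, 5, and 9.

C1: min(-2, -6) = -6 — holds.
C2: a8 = -3 is outside [-11, -5] — fails.
C3: a6 - a4 = -8 - (-2) = -6, not -5 — fails.
C4: a4 = -2 is even — holds.
C5: 2a3 - 3a6 = 2(10) - 3(-8) = 44, not 43 — fails.
C6: a4 + a8 = -2 + (-3) = -5; -5 > -8 — holds.
C7: a3 = 10 is even — holds.
C8: a4 - a8 = -2 - (-3) = 1 — holds.
C9: a4 + a6 = -2 + (-8) = -10, not -8 — fails.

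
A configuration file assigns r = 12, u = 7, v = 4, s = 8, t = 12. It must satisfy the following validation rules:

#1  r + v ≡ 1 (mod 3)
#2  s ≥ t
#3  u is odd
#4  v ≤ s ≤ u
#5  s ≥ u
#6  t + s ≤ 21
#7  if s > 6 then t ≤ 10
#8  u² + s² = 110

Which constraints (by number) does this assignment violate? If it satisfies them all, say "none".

Violated: 2, 4, 7, 8.

#1 r + v = 16; 16 mod 3 = 1 — holds.
#2 s = 8, t = 12; 8 < 12 (want ≥) — fails.
#3 u = 7 is odd — holds.
#4 values 4, 8, 7; s = 8 is not ≤ u = 7 — fails.
#5 s = 8, u = 7; 8 ≥ 7 — holds.
#6 t + s = 12 + 8 = 20; 20 ≤ 21 — holds.
#7 s = 8 > 6, so we need t ≤ 10; but t = 12 > 10 — fails.
#8 u² + s² = 7² + 8² = 49 + 64 = 113, not 110 — fails.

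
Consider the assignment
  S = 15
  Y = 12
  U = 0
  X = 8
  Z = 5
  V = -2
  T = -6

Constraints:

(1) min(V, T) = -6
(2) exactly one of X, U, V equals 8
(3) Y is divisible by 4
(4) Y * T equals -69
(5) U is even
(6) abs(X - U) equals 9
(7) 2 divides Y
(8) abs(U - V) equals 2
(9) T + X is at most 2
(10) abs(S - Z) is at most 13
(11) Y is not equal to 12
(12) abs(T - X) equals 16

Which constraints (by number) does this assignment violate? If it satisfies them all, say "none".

(1) min(-2, -6) = -6 — holds.
(2) X=8, U=0, V=-2; 1 of them equals 8 — holds.
(3) 12 / 4 = 3, so 4 divides 12 — holds.
(4) Y * T = 12 * (-6) = -72, not -69 — fails.
(5) U = 0 is even — holds.
(6) abs(8 - 0) = 8, not 9 — fails.
(7) 12 / 2 = 6, so 2 divides 12 — holds.
(8) abs(0 - (-2)) = 2 — holds.
(9) T + X = -6 + 8 = 2; 2 ≤ 2 — holds.
(10) abs(15 - 5) = 10; 10 ≤ 13 — holds.
(11) Y = 12, but 12 is required to differ — fails.
(12) abs(-6 - 8) = 14, not 16 — fails.

No — constraints 4, 6, 11, and 12 are not satisfied.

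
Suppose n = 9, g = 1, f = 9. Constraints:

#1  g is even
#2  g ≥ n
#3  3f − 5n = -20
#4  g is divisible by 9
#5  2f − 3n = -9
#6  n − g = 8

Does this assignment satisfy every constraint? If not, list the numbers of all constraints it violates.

Constraints 1, 2, 3, 4 are violated.

#1 g = 1 is odd  ✘
#2 g = 1, n = 9; 1 < 9 (want ≥)  ✘
#3 3f − 5n = 3(9) − 5(9) = -18, not -20  ✘
#4 1 = 9×0 + 1, so 9 does not divide 1  ✘
#5 2f − 3n = 2(9) − 3(9) = -9  ✔
#6 n − g = 9 − 1 = 8  ✔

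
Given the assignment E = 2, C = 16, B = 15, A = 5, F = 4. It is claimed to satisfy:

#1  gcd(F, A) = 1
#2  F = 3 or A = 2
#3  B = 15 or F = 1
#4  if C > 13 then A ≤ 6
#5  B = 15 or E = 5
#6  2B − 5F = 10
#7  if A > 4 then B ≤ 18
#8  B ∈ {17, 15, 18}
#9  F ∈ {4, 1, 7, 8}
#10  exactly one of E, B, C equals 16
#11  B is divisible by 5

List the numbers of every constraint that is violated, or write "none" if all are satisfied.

#1 gcd(4, 5) = 1  ✔
#2 F = 4 ≠ 3 and A = 5 ≠ 2; both disjuncts false  ✘
#3 B = 15 = 15 (first disjunct)  ✔
#4 C = 16 > 13, so we need A ≤ 6; A = 5 ≤ 6  ✔
#5 B = 15 = 15 (first disjunct)  ✔
#6 2B − 5F = 2(15) − 5(4) = 10  ✔
#7 A = 5 > 4, so we need B ≤ 18; B = 15 ≤ 18  ✔
#8 B = 15 is in {17, 15, 18}  ✔
#9 F = 4 is in {4, 1, 7, 8}  ✔
#10 E=2, B=15, C=16; 1 of them equals 16  ✔
#11 15 / 5 = 3, so 5 divides 15  ✔

The assignment fails constraint 2.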